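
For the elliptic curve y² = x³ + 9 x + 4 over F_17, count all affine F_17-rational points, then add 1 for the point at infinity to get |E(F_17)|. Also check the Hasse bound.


Affine points = {(0, 2), (0, 15), (2, 8), (2, 9), (4, 6), (4, 11), (5, 2), (5, 15), (6, 6), (6, 11), (7, 6), (7, 11), (9, 7), (9, 10), (12, 2), (12, 15), (14, 1), (14, 16)}; affine count = 18; |E(F_17)| = 19.

Discriminant check: Δ ∝ 4a³ + 27b² = 4·9³ + 27·4² = 4·729 + 27·16 ≡ 16 (mod 17). Nonzero ⇒ E is nonsingular.
For each x ∈ F_17, compute rhs = x³ + 9·x + 4 mod 17, then count y ∈ F_17 with y² ≡ rhs.
  x = 0: rhs = 4, matching y values: 2, 15 (2 points).
  x = 1: rhs = 14, matching y values: none (0 points).
  x = 2: rhs = 13, matching y values: 8, 9 (2 points).
  x = 3: rhs = 7, matching y values: none (0 points).
  x = 4: rhs = 2, matching y values: 6, 11 (2 points).
  x = 5: rhs = 4, matching y values: 2, 15 (2 points).
  x = 6: rhs = 2, matching y values: 6, 11 (2 points).
  x = 7: rhs = 2, matching y values: 6, 11 (2 points).
  x = 8: rhs = 10, matching y values: none (0 points).
  x = 9: rhs = 15, matching y values: 7, 10 (2 points).
  x = 10: rhs = 6, matching y values: none (0 points).
  x = 11: rhs = 6, matching y values: none (0 points).
  x = 12: rhs = 4, matching y values: 2, 15 (2 points).
  x = 13: rhs = 6, matching y values: none (0 points).
  x = 14: rhs = 1, matching y values: 1, 16 (2 points).
  x = 15: rhs = 12, matching y values: none (0 points).
  x = 16: rhs = 11, matching y values: none (0 points).
Total affine count: 18.
Full point count |E(F_17)| = 18 + 1 = 19.
Hasse bound: |19 − (17+1)| = |1| = 1 ≤ 2√17 ≈ 8.2462 ✓.


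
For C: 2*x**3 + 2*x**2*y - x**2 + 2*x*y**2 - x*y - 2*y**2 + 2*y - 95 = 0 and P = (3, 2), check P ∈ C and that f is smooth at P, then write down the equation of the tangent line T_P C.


Tangent line at P: 78*x + 33*y - 300 = 0.

Step 1: f(3, 2) = 0, so P lies on C.
Step 2: partial derivatives
  f_x(x, y) = 6*x**2 + 4*x*y - 2*x + 2*y**2 - y, f_y(x, y) = 2*x**2 + 4*x*y - x - 4*y + 2.
  f_x(P) = 78, f_y(P) = 33 (gradient nonzero, so P is smooth).
Step 3: tangent line at P: 78·(x − 3) + 33·(y − 2) = 0.
Expanding: 78*x + 33*y - 300 = 0.


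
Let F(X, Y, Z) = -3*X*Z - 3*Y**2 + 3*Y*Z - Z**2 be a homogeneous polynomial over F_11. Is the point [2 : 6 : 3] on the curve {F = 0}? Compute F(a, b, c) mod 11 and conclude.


F(2,6,3) ≡ 7 (mod 11); P is NOT on the curve.

Evaluate F(2, 6, 3) term-by-term (mod 11).
  -3*X*Z ↦ -3·2·1·3 = -18
  -3*Y**2 ↦ -3·1·36·1 = -108
  3*Y*Z ↦ 3·1·6·3 = 54
  -Z**2 ↦ -1·1·1·9 = -9
Sum: F(2, 6, 3) = (-18) + (-108) + (54) + (-9) = -81.
Reducing mod 11: -81 ≡ 7 (mod 11).
Since F(a, b, c) ≡ 7 ≠ 0 (mod 11), P does NOT lie on the curve.


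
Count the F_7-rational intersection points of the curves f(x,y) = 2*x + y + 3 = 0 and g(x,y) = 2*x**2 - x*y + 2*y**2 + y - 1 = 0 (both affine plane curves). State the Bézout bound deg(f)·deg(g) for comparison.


Common zeros: {(0, 4), (2, 0)}; count = 2; Bézout bound = 2.

deg(f) = 1, deg(g) = 2, so Bézout bound = 2.
Scan x ∈ F_7. For each x, list the y ∈ F_7 with f(x, y) ≡ 0 and those with g(x, y) ≡ 0 (mod 7); the common zeros in that column are the intersection.
  x = 0: f ≡ 0 at y ∈ {4}; g ≡ 0 at y ∈ {4, 6}; common: {4}.
  x = 1: f ≡ 0 at y ∈ {2}; g ≡ 0 at y ∈ ∅; common: ∅.
  x = 2: f ≡ 0 at y ∈ {0}; g ≡ 0 at y ∈ {0, 4}; common: {0}.
  x = 3: f ≡ 0 at y ∈ {5}; g ≡ 0 at y ∈ {2, 6}; common: ∅.
  x = 4: f ≡ 0 at y ∈ {3}; g ≡ 0 at y ∈ ∅; common: ∅.
  x = 5: f ≡ 0 at y ∈ {1}; g ≡ 0 at y ∈ {0, 2}; common: ∅.
  x = 6: f ≡ 0 at y ∈ {6}; g ≡ 0 at y ∈ ∅; common: ∅.
Collecting: common zeros = {(0, 4), (2, 0)}, so the count is 2.
Comparison with the Bézout bound: 2 ≤ 2 = deg(f)·deg(g), as expected for curves with no common component (the bound is attained).


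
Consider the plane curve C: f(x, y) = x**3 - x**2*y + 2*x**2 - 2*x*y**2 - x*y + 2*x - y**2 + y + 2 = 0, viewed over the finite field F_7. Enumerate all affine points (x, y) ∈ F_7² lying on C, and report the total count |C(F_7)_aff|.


Affine F_7-points: {(0, 2), (0, 6), (1, 0), (1, 2), (3, 1), (5, 1), (5, 4), (6, 2), (6, 4)}; count = 9.

For each of the 49 pairs (x, y) ∈ F_7², evaluate f(x, y) mod 7. Record the zeros.
  x = 0: [0↦2, 1↦2, 2↦0, 3↦3, 4↦4, 5↦3, 6↦0]  zeros at y ∈ {2, 6}
  x = 1: [0↦0, 1↦3, 2↦0, 3↦5, 4↦4, 5↦4, 6↦5]  zeros at y ∈ {0, 2}
  x = 2: [0↦1, 1↦5, 2↦6, 3↦4, 4↦6, 5↦5, 6↦1]  zeros at y ∈ ∅
  x = 3: [0↦4, 1↦0, 2↦3, 3↦6, 4↦2, 5↦5, 6↦1]  zeros at y ∈ {1}
  x = 4: [0↦1, 1↦1, 2↦4, 3↦3, 4↦5, 5↦3, 6↦4]  zeros at y ∈ ∅
  x = 5: [0↦5, 1↦0, 2↦1, 3↦1, 4↦0, 5↦5, 6↦2]  zeros at y ∈ {1, 4}
  x = 6: [0↦1, 1↦3, 2↦0, 3↦6, 4↦0, 5↦3, 6↦1]  zeros at y ∈ {2, 4}
Collecting zeros: affine points = {(0, 2), (0, 6), (1, 0), (1, 2), (3, 1), (5, 1), (5, 4), (6, 2), (6, 4)}.
Total count |C(F_7)_aff| = 9.


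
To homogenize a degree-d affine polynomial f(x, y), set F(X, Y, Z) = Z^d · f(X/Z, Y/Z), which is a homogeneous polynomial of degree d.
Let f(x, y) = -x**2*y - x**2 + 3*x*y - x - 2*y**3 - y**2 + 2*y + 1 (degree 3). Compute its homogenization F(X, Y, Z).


F(X, Y, Z) = -X**2*Y - X**2*Z + 3*X*Y*Z - X*Z**2 - 2*Y**3 - Y**2*Z + 2*Y*Z**2 + Z**3

deg(f) = 3.
Substitute x = X/Z, y = Y/Z into f, then multiply by Z^3.
  monomial -1·x^2·y^1 ↦ -1·X^2·Y^1·Z^0.
  monomial -1·x^2·y^0 ↦ -1·X^2·Y^0·Z^1.
  monomial 3·x^1·y^1 ↦ 3·X^1·Y^1·Z^1.
  monomial -1·x^1·y^0 ↦ -1·X^1·Y^0·Z^2.
  monomial -2·x^0·y^3 ↦ -2·X^0·Y^3·Z^0.
  monomial -1·x^0·y^2 ↦ -1·X^0·Y^2·Z^1.
  monomial 2·x^0·y^1 ↦ 2·X^0·Y^1·Z^2.
  monomial 1·x^0·y^0 ↦ 1·X^0·Y^0·Z^3.
Collecting: F(X, Y, Z) = -X**2*Y - X**2*Z + 3*X*Y*Z - X*Z**2 - 2*Y**3 - Y**2*Z + 2*Y*Z**2 + Z**3.


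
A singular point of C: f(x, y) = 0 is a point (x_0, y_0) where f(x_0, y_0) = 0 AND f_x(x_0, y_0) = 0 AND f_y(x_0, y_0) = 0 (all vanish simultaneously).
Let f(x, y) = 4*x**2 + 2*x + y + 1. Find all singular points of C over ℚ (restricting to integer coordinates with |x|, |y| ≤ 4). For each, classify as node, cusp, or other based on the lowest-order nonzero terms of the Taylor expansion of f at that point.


No singular points in the scanned grid; C is smooth there.

Compute partial derivatives:
  f_x = 8*x + 2.
  f_y = 1.
f_y = 1 is a nonzero constant, so f_y never vanishes: no point (x, y) can satisfy f = f_x = f_y = 0. In particular no (x, y) ∈ {−4, ..., 4}² is singular; the curve is smooth.


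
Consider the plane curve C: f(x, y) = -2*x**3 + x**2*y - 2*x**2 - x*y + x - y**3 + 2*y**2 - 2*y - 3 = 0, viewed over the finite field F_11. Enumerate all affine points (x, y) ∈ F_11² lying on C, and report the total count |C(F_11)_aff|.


Affine F_11-points: {(0, 5), (2, 10), (3, 4), (5, 3), (6, 7), (9, 2), (9, 9)}; count = 7.

For each of the 121 pairs (x, y) ∈ F_11², evaluate f(x, y) mod 11. Record the zeros.
  x = 0: [0↦8, 1↦7, 2↦4, 3↦4, 4↦1, 5↦0, 6↦6, 7↦2, 8↦4, 9↦6, 10↦2]  zeros at y ∈ {5}
  x = 1: [0↦5, 1↦4, 2↦1, 3↦1, 4↦9, 5↦8, 6↦3, 7↦10, 8↦1, 9↦3, 10↦10]  zeros at y ∈ ∅
  x = 2: [0↦8, 1↦9, 2↦8, 3↦10, 4↦9, 5↦10, 6↦7, 7↦5, 8↦9, 9↦2, 10↦0]  zeros at y ∈ {10}
  x = 3: [0↦5, 1↦10, 2↦2, 3↦8, 4↦0, 5↦5, 6↦6, 7↦8, 8↦5, 9↦2, 10↦4]  zeros at y ∈ {4}
  x = 4: [0↦6, 1↦6, 2↦4, 3↦5, 4↦3, 5↦3, 6↦10, 7↦7, 8↦10, 9↦2, 10↦10]  zeros at y ∈ ∅
  x = 5: [0↦10, 1↦7, 2↦2, 3↦0, 4↦6, 5↦3, 6↦7, 7↦1, 8↦1, 9↦1, 10↦6]  zeros at y ∈ {3}
  x = 6: [0↦5, 1↦1, 2↦6, 3↦3, 4↦8, 5↦4, 6↦7, 7↦0, 8↦10, 9↦9, 10↦2]  zeros at y ∈ {7}
  x = 7: [0↦1, 1↦9, 2↦4, 3↦2, 4↦8, 5↦5, 6↦9, 7↦3, 8↦3, 9↦3, 10↦8]  zeros at y ∈ ∅
  x = 8: [0↦8, 1↦8, 2↦6, 3↦7, 4↦5, 5↦5, 6↦1, 7↦9, 8↦1, 9↦4, 10↦1]  zeros at y ∈ ∅
  x = 9: [0↦3, 1↦8, 2↦0, 3↦6, 4↦9, 5↦3, 6↦4, 7↦6, 8↦3, 9↦0, 10↦2]  zeros at y ∈ {2, 9}
  x = 10: [0↦7, 1↦8, 2↦7, 3↦9, 4↦8, 5↦9, 6↦6, 7↦4, 8↦8, 9↦1, 10↦10]  zeros at y ∈ ∅
Collecting zeros: affine points = {(0, 5), (2, 10), (3, 4), (5, 3), (6, 7), (9, 2), (9, 9)}.
Total count |C(F_11)_aff| = 7.


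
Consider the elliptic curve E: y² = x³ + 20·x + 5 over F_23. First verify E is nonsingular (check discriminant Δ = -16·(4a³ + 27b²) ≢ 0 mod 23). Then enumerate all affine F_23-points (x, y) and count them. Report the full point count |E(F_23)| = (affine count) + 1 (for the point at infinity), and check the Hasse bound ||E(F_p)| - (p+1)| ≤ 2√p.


Affine points = {(1, 7), (1, 16), (3, 0), (5, 0), (10, 3), (10, 20), (12, 8), (12, 15), (13, 1), (13, 22), (14, 4), (14, 19), (15, 0), (21, 7), (21, 16)}; affine count = 15; |E(F_23)| = 16.

Discriminant check: Δ ∝ 4a³ + 27b² = 4·20³ + 27·5² = 4·8000 + 27·25 ≡ 15 (mod 23). Nonzero ⇒ E is nonsingular.
For each x ∈ F_23, compute rhs = x³ + 20·x + 5 mod 23, then count y ∈ F_23 with y² ≡ rhs.
  x = 0: rhs = 5, matching y values: none (0 points).
  x = 1: rhs = 3, matching y values: 7, 16 (2 points).
  x = 2: rhs = 7, matching y values: none (0 points).
  x = 3: rhs = 0, matching y values: 0 (1 points).
  x = 4: rhs = 11, matching y values: none (0 points).
  x = 5: rhs = 0, matching y values: 0 (1 points).
  x = 6: rhs = 19, matching y values: none (0 points).
  x = 7: rhs = 5, matching y values: none (0 points).
  x = 8: rhs = 10, matching y values: none (0 points).
  x = 9: rhs = 17, matching y values: none (0 points).
  x = 10: rhs = 9, matching y values: 3, 20 (2 points).
  x = 11: rhs = 15, matching y values: none (0 points).
  x = 12: rhs = 18, matching y values: 8, 15 (2 points).
  x = 13: rhs = 1, matching y values: 1, 22 (2 points).
  x = 14: rhs = 16, matching y values: 4, 19 (2 points).
  x = 15: rhs = 0, matching y values: 0 (1 points).
  x = 16: rhs = 5, matching y values: none (0 points).
  x = 17: rhs = 14, matching y values: none (0 points).
  x = 18: rhs = 10, matching y values: none (0 points).
  x = 19: rhs = 22, matching y values: none (0 points).
  x = 20: rhs = 10, matching y values: none (0 points).
  x = 21: rhs = 3, matching y values: 7, 16 (2 points).
  x = 22: rhs = 7, matching y values: none (0 points).
Total affine count: 15.
Full point count |E(F_23)| = 15 + 1 = 16.
Hasse bound: |16 − (23+1)| = |-8| = 8 ≤ 2√23 ≈ 9.5917 ✓.


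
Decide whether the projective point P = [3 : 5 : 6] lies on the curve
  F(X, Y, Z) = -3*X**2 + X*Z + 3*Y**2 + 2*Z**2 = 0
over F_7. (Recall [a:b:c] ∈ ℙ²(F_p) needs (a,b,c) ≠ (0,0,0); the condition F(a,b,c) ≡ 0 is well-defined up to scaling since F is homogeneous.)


F(3,5,6) ≡ 5 (mod 7); P is NOT on the curve.

Evaluate F(3, 5, 6) term-by-term (mod 7).
  -3*X**2 ↦ -3·9·1·1 = -27
  X*Z ↦ 1·3·1·6 = 18
  3*Y**2 ↦ 3·1·25·1 = 75
  2*Z**2 ↦ 2·1·1·36 = 72
Sum: F(3, 5, 6) = (-27) + (18) + (75) + (72) = 138.
Reducing mod 7: 138 ≡ 5 (mod 7).
Since F(a, b, c) ≡ 5 ≠ 0 (mod 7), P does NOT lie on the curve.


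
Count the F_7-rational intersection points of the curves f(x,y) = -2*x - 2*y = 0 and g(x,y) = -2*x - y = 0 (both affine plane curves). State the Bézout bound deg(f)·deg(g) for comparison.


Common zeros: {(0, 0)}; count = 1; Bézout bound = 1.

deg(f) = 1, deg(g) = 1, so Bézout bound = 1.
Scan x ∈ F_7. For each x, list the y ∈ F_7 with f(x, y) ≡ 0 and those with g(x, y) ≡ 0 (mod 7); the common zeros in that column are the intersection.
  x = 0: f ≡ 0 at y ∈ {0}; g ≡ 0 at y ∈ {0}; common: {0}.
  x = 1: f ≡ 0 at y ∈ {6}; g ≡ 0 at y ∈ {5}; common: ∅.
  x = 2: f ≡ 0 at y ∈ {5}; g ≡ 0 at y ∈ {3}; common: ∅.
  x = 3: f ≡ 0 at y ∈ {4}; g ≡ 0 at y ∈ {1}; common: ∅.
  x = 4: f ≡ 0 at y ∈ {3}; g ≡ 0 at y ∈ {6}; common: ∅.
  x = 5: f ≡ 0 at y ∈ {2}; g ≡ 0 at y ∈ {4}; common: ∅.
  x = 6: f ≡ 0 at y ∈ {1}; g ≡ 0 at y ∈ {2}; common: ∅.
Collecting: common zeros = {(0, 0)}, so the count is 1.
Comparison with the Bézout bound: 1 ≤ 1 = deg(f)·deg(g), as expected for curves with no common component (the bound is attained).


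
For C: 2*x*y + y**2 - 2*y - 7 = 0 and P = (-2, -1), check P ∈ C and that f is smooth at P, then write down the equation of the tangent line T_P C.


Tangent line at P: -2*x - 8*y - 12 = 0.

Step 1: f(-2, -1) = 0, so P lies on C.
Step 2: partial derivatives
  f_x(x, y) = 2*y, f_y(x, y) = 2*x + 2*y - 2.
  f_x(P) = -2, f_y(P) = -8 (gradient nonzero, so P is smooth).
Step 3: tangent line at P: -2·(x − -2) + -8·(y − -1) = 0.
Expanding: -2*x - 8*y - 12 = 0.


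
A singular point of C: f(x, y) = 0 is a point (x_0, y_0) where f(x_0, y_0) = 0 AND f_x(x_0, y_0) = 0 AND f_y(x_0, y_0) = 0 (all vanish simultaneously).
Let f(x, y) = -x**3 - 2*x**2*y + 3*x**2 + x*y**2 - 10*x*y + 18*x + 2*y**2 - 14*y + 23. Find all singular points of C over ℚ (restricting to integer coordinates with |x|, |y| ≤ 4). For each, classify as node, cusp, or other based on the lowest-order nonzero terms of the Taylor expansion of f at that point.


Singular points: {(-1, 3)}; classification: cusp.

Compute partial derivatives:
  f_x = -3*x**2 - 4*x*y + 6*x + y**2 - 10*y + 18.
  f_y = -2*x**2 + 2*x*y - 10*x + 4*y - 14.
Scan x_0 ∈ {−4, ..., 4}. For each x_0, f_y(x_0, y) is a polynomial in y; find its integer roots y ∈ {−4, ..., 4}, then test f_x and f at those candidates.
  x = -4: f_y(-4, y) = -4*y - 6; no integer root y with |y| ≤ 4.
  x = -3: f_y(-3, y) = -2*y - 2; vanishes at y ∈ {-1}. (-3, -1): f_x = -28 ≠ 0.
  x = -2: f_y(-2, y) = -2; no integer root y with |y| ≤ 4.
  x = -1: f_y(-1, y) = 2*y - 6; vanishes at y ∈ {3}. (-1, 3): f_x = 0, f = 0 — SINGULAR.
  x = 0: f_y(0, y) = 4*y - 14; no integer root y with |y| ≤ 4.
  x = 1: f_y(1, y) = 6*y - 26; no integer root y with |y| ≤ 4.
  x = 2: f_y(2, y) = 8*y - 42; no integer root y with |y| ≤ 4.
  x = 3: f_y(3, y) = 10*y - 62; no integer root y with |y| ≤ 4.
  x = 4: f_y(4, y) = 12*y - 86; no integer root y with |y| ≤ 4.
Only singular point on the grid: (-1, 3).
Classify: substitute x = -1 + u, y = 3 + v and expand: f = -u**3 - 2*u**2*v + u*v**2 + v**2.
No constant or linear terms (consistent with a singular point). Quadratic part: v**2. Cubic part: -u**3 - 2*u**2*v + u*v**2.
The quadratic part v**2 is a perfect square, so there is a single (double) tangent line v = 0, i.e. y = 3. Restricting the cubic part to that line (v = 0) leaves -u**3 ≠ 0, so f is not divisible by v and the branch is v² ≈ u**3 to lowest order — this is a cusp.
Classification: cusp.


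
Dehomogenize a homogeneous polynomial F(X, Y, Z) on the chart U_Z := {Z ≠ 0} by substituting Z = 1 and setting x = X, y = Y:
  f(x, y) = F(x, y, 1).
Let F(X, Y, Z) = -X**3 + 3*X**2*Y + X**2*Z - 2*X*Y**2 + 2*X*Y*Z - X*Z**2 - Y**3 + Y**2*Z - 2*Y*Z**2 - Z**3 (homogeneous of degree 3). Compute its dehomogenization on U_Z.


f(x, y) = -x**3 + 3*x**2*y + x**2 - 2*x*y**2 + 2*x*y - x - y**3 + y**2 - 2*y - 1

On U_Z we set Z = 1. Each monomial c·X^i·Y^j·Z^k in F becomes c·x^i·y^j·1^k = c·x^i·y^j.
Substituting Z = 1: F(X, Y, 1) = -x**3 + 3*x**2*y + x**2 - 2*x*y**2 + 2*x*y - x - y**3 + y**2 - 2*y - 1.
Note: deg(f) ≤ deg(F) = 3; strict inequality happens when F is divisible by Z (lost terms).


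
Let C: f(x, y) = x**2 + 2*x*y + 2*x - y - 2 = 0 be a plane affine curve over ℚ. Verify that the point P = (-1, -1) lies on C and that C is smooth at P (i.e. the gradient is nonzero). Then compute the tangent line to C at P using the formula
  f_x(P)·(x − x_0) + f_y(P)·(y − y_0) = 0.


Tangent line at P: -2*x - 3*y - 5 = 0.

Step 1: f(-1, -1) = 0, so P lies on C.
Step 2: partial derivatives
  f_x(x, y) = 2*x + 2*y + 2, f_y(x, y) = 2*x - 1.
  f_x(P) = -2, f_y(P) = -3 (gradient nonzero, so P is smooth).
Step 3: tangent line at P: -2·(x − -1) + -3·(y − -1) = 0.
Expanding: -2*x - 3*y - 5 = 0.


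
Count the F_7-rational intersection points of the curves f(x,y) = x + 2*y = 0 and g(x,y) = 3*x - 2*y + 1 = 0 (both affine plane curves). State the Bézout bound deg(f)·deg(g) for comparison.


Common zeros: {(5, 1)}; count = 1; Bézout bound = 1.

deg(f) = 1, deg(g) = 1, so Bézout bound = 1.
Scan x ∈ F_7. For each x, list the y ∈ F_7 with f(x, y) ≡ 0 and those with g(x, y) ≡ 0 (mod 7); the common zeros in that column are the intersection.
  x = 0: f ≡ 0 at y ∈ {0}; g ≡ 0 at y ∈ {4}; common: ∅.
  x = 1: f ≡ 0 at y ∈ {3}; g ≡ 0 at y ∈ {2}; common: ∅.
  x = 2: f ≡ 0 at y ∈ {6}; g ≡ 0 at y ∈ {0}; common: ∅.
  x = 3: f ≡ 0 at y ∈ {2}; g ≡ 0 at y ∈ {5}; common: ∅.
  x = 4: f ≡ 0 at y ∈ {5}; g ≡ 0 at y ∈ {3}; common: ∅.
  x = 5: f ≡ 0 at y ∈ {1}; g ≡ 0 at y ∈ {1}; common: {1}.
  x = 6: f ≡ 0 at y ∈ {4}; g ≡ 0 at y ∈ {6}; common: ∅.
Collecting: common zeros = {(5, 1)}, so the count is 1.
Comparison with the Bézout bound: 1 ≤ 1 = deg(f)·deg(g), as expected for curves with no common component (the bound is attained).


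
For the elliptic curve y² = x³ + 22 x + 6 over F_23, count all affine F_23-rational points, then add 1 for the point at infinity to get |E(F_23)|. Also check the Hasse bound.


Affine points = {(0, 11), (0, 12), (1, 11), (1, 12), (2, 9), (2, 14), (6, 3), (6, 20), (8, 2), (8, 21), (9, 6), (9, 17), (15, 10), (15, 13), (17, 7), (17, 16), (18, 1), (18, 22), (21, 0), (22, 11), (22, 12)}; affine count = 21; |E(F_23)| = 22.

Discriminant check: Δ ∝ 4a³ + 27b² = 4·22³ + 27·6² = 4·10648 + 27·36 ≡ 2 (mod 23). Nonzero ⇒ E is nonsingular.
For each x ∈ F_23, compute rhs = x³ + 22·x + 6 mod 23, then count y ∈ F_23 with y² ≡ rhs.
  x = 0: rhs = 6, matching y values: 11, 12 (2 points).
  x = 1: rhs = 6, matching y values: 11, 12 (2 points).
  x = 2: rhs = 12, matching y values: 9, 14 (2 points).
  x = 3: rhs = 7, matching y values: none (0 points).
  x = 4: rhs = 20, matching y values: none (0 points).
  x = 5: rhs = 11, matching y values: none (0 points).
  x = 6: rhs = 9, matching y values: 3, 20 (2 points).
  x = 7: rhs = 20, matching y values: none (0 points).
  x = 8: rhs = 4, matching y values: 2, 21 (2 points).
  x = 9: rhs = 13, matching y values: 6, 17 (2 points).
  x = 10: rhs = 7, matching y values: none (0 points).
  x = 11: rhs = 15, matching y values: none (0 points).
  x = 12: rhs = 20, matching y values: none (0 points).
  x = 13: rhs = 5, matching y values: none (0 points).
  x = 14: rhs = 22, matching y values: none (0 points).
  x = 15: rhs = 8, matching y values: 10, 13 (2 points).
  x = 16: rhs = 15, matching y values: none (0 points).
  x = 17: rhs = 3, matching y values: 7, 16 (2 points).
  x = 18: rhs = 1, matching y values: 1, 22 (2 points).
  x = 19: rhs = 15, matching y values: none (0 points).
  x = 20: rhs = 5, matching y values: none (0 points).
  x = 21: rhs = 0, matching y values: 0 (1 points).
  x = 22: rhs = 6, matching y values: 11, 12 (2 points).
Total affine count: 21.
Full point count |E(F_23)| = 21 + 1 = 22.
Hasse bound: |22 − (23+1)| = |-2| = 2 ≤ 2√23 ≈ 9.5917 ✓.


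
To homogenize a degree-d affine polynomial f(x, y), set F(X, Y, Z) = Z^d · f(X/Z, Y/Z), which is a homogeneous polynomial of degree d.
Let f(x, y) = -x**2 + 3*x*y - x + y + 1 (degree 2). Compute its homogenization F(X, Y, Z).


F(X, Y, Z) = -X**2 + 3*X*Y - X*Z + Y*Z + Z**2

deg(f) = 2.
Substitute x = X/Z, y = Y/Z into f, then multiply by Z^2.
  monomial -1·x^2·y^0 ↦ -1·X^2·Y^0·Z^0.
  monomial 3·x^1·y^1 ↦ 3·X^1·Y^1·Z^0.
  monomial -1·x^1·y^0 ↦ -1·X^1·Y^0·Z^1.
  monomial 1·x^0·y^1 ↦ 1·X^0·Y^1·Z^1.
  monomial 1·x^0·y^0 ↦ 1·X^0·Y^0·Z^2.
Collecting: F(X, Y, Z) = -X**2 + 3*X*Y - X*Z + Y*Z + Z**2.


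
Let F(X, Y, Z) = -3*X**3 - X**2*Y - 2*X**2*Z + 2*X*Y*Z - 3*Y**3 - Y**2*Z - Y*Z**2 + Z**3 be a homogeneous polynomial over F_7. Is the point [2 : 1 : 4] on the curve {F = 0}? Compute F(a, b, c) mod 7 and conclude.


F(2,1,4) ≡ 4 (mod 7); P is NOT on the curve.

Evaluate F(2, 1, 4) term-by-term (mod 7).
  -3*X**3 ↦ -3·8·1·1 = -24
  -X**2*Y ↦ -1·4·1·1 = -4
  -2*X**2*Z ↦ -2·4·1·4 = -32
  2*X*Y*Z ↦ 2·2·1·4 = 16
  -3*Y**3 ↦ -3·1·1·1 = -3
  -Y**2*Z ↦ -1·1·1·4 = -4
  -Y*Z**2 ↦ -1·1·1·16 = -16
  Z**3 ↦ 1·1·1·64 = 64
Sum: F(2, 1, 4) = (-24) + (-4) + (-32) + (16) + (-3) + (-4) + (-16) + (64) = -3.
Reducing mod 7: -3 ≡ 4 (mod 7).
Since F(a, b, c) ≡ 4 ≠ 0 (mod 7), P does NOT lie on the curve.


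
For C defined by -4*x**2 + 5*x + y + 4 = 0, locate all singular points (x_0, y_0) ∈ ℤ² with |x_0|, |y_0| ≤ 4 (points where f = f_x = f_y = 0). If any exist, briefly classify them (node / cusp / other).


No singular points in the scanned grid; C is smooth there.

Compute partial derivatives:
  f_x = 5 - 8*x.
  f_y = 1.
f_y = 1 is a nonzero constant, so f_y never vanishes: no point (x, y) can satisfy f = f_x = f_y = 0. In particular no (x, y) ∈ {−4, ..., 4}² is singular; the curve is smooth.


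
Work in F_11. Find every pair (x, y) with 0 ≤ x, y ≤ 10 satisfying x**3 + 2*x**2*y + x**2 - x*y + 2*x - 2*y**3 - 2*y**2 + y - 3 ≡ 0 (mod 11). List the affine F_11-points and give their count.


Affine F_11-points: {(4, 1), (5, 8), (7, 6), (8, 3), (8, 4), (9, 0), (9, 10)}; count = 7.

For each of the 121 pairs (x, y) ∈ F_11², evaluate f(x, y) mod 11. Record the zeros.
  x = 0: [0↦8, 1↦5, 2↦8, 3↦5, 4↦6, 5↦10, 6↦5, 7↦1, 8↦8, 9↦3, 10↦7]  zeros at y ∈ ∅
  x = 1: [0↦1, 1↦10, 2↦3, 3↦1, 4↦3, 5↦8, 6↦4, 7↦1, 8↦9, 9↦5, 10↦10]  zeros at y ∈ ∅
  x = 2: [0↦2, 1↦5, 2↦3, 3↦6, 4↦2, 5↦1, 6↦2, 7↦4, 8↦6, 9↦7, 10↦6]  zeros at y ∈ ∅
  x = 3: [0↦6, 1↦7, 2↦3, 3↦4, 4↦9, 5↦6, 6↦5, 7↦5, 8↦5, 9↦4, 10↦1]  zeros at y ∈ ∅
  x = 4: [0↦8, 1↦0, 2↦9, 3↦1, 4↦8, 5↦7, 6↦8, 7↦10, 8↦1, 9↦2, 10↦1]  zeros at y ∈ {1}
  x = 5: [0↦3, 1↦1, 2↦5, 3↦3, 4↦5, 5↦10, 6↦6, 7↦3, 8↦0, 9↦7, 10↦1]  zeros at y ∈ {8}
  x = 6: [0↦8, 1↦5, 2↦8, 3↦5, 4↦6, 5↦10, 6↦5, 7↦1, 8↦8, 9↦3, 10↦7]  zeros at y ∈ ∅
  x = 7: [0↦7, 1↦7, 2↦2, 3↦2, 4↦6, 5↦2, 6↦0, 7↦10, 8↦9, 9↦7, 10↦3]  zeros at y ∈ {6}
  x = 8: [0↦6, 1↦2, 2↦4, 3↦0, 4↦0, 5↦3, 6↦8, 7↦3, 8↦9, 9↦3, 10↦6]  zeros at y ∈ {3, 4}
  x = 9: [0↦0, 1↦7, 2↦9, 3↦5, 4↦5, 5↦8, 6↦2, 7↦8, 8↦3, 9↦8, 10↦0]  zeros at y ∈ {0, 10}
  x = 10: [0↦6, 1↦6, 2↦1, 3↦1, 4↦5, 5↦1, 6↦10, 7↦9, 8↦8, 9↦6, 10↦2]  zeros at y ∈ ∅
Collecting zeros: affine points = {(4, 1), (5, 8), (7, 6), (8, 3), (8, 4), (9, 0), (9, 10)}.
Total count |C(F_11)_aff| = 7.


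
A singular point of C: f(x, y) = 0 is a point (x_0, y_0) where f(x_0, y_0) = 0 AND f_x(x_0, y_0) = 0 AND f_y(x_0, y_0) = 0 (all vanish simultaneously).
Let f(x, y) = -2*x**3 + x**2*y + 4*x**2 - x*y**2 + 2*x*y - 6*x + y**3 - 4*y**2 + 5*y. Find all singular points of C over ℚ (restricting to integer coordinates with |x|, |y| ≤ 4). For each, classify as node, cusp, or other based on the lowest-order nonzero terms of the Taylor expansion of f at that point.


Singular points: {(1, 2)}; classification: cusp.

Compute partial derivatives:
  f_x = -6*x**2 + 2*x*y + 8*x - y**2 + 2*y - 6.
  f_y = x**2 - 2*x*y + 2*x + 3*y**2 - 8*y + 5.
Scan x_0 ∈ {−4, ..., 4}. For each x_0, f_y(x_0, y) is a polynomial in y; find its integer roots y ∈ {−4, ..., 4}, then test f_x and f at those candidates.
  x = -4: f_y(-4, y) = 3*y**2 + 13; no integer root y with |y| ≤ 4.
  x = -3: f_y(-3, y) = 3*y**2 - 2*y + 8; no integer root y with |y| ≤ 4.
  x = -2: f_y(-2, y) = 3*y**2 - 4*y + 5; no integer root y with |y| ≤ 4.
  x = -1: f_y(-1, y) = 3*y**2 - 6*y + 4; no integer root y with |y| ≤ 4.
  x = 0: f_y(0, y) = 3*y**2 - 8*y + 5; vanishes at y ∈ {1}. (0, 1): f_x = -5 ≠ 0.
  x = 1: f_y(1, y) = 3*y**2 - 10*y + 8; vanishes at y ∈ {2}. (1, 2): f_x = 0, f = 0 — SINGULAR.
  x = 2: f_y(2, y) = 3*y**2 - 12*y + 13; no integer root y with |y| ≤ 4.
  x = 3: f_y(3, y) = 3*y**2 - 14*y + 20; no integer root y with |y| ≤ 4.
  x = 4: f_y(4, y) = 3*y**2 - 16*y + 29; no integer root y with |y| ≤ 4.
Only singular point on the grid: (1, 2).
Classify: substitute x = 1 + u, y = 2 + v and expand: f = -2*u**3 + u**2*v - u*v**2 + v**3 + v**2.
No constant or linear terms (consistent with a singular point). Quadratic part: v**2. Cubic part: -2*u**3 + u**2*v - u*v**2 + v**3.
The quadratic part v**2 is a perfect square, so there is a single (double) tangent line v = 0, i.e. y = 2. Restricting the cubic part to that line (v = 0) leaves -2*u**3 ≠ 0, so f is not divisible by v and the branch is v² ≈ 2*u**3 to lowest order — this is a cusp.
Classification: cusp.


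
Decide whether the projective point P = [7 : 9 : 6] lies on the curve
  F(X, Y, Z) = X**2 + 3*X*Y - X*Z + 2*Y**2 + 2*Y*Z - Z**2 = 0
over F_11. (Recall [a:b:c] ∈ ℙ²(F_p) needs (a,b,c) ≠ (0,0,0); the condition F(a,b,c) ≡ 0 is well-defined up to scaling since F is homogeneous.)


F(7,9,6) ≡ 1 (mod 11); P is NOT on the curve.

Evaluate F(7, 9, 6) term-by-term (mod 11).
  X**2 ↦ 1·49·1·1 = 49
  3*X*Y ↦ 3·7·9·1 = 189
  -X*Z ↦ -1·7·1·6 = -42
  2*Y**2 ↦ 2·1·81·1 = 162
  2*Y*Z ↦ 2·1·9·6 = 108
  -Z**2 ↦ -1·1·1·36 = -36
Sum: F(7, 9, 6) = (49) + (189) + (-42) + (162) + (108) + (-36) = 430.
Reducing mod 11: 430 ≡ 1 (mod 11).
Since F(a, b, c) ≡ 1 ≠ 0 (mod 11), P does NOT lie on the curve.


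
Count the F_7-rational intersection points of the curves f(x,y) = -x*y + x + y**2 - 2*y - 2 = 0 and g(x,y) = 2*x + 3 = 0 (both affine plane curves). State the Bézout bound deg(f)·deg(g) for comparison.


Common zeros: {(2, 0), (2, 4)}; count = 2; Bézout bound = 2.

deg(f) = 2, deg(g) = 1, so Bézout bound = 2.
Scan x ∈ F_7. For each x, list the y ∈ F_7 with f(x, y) ≡ 0 and those with g(x, y) ≡ 0 (mod 7); the common zeros in that column are the intersection.
  x = 0: f ≡ 0 at y ∈ ∅; g ≡ 0 at y ∈ ∅; common: ∅.
  x = 1: f ≡ 0 at y ∈ ∅; g ≡ 0 at y ∈ ∅; common: ∅.
  x = 2: f ≡ 0 at y ∈ {0, 4}; g ≡ 0 at y ∈ {0, 1, 2, 3, 4, 5, 6}; common: {0, 4}.
  x = 3: f ≡ 0 at y ∈ {6}; g ≡ 0 at y ∈ ∅; common: ∅.
  x = 4: f ≡ 0 at y ∈ {3}; g ≡ 0 at y ∈ ∅; common: ∅.
  x = 5: f ≡ 0 at y ∈ {2, 5}; g ≡ 0 at y ∈ ∅; common: ∅.
  x = 6: f ≡ 0 at y ∈ ∅; g ≡ 0 at y ∈ ∅; common: ∅.
Collecting: common zeros = {(2, 0), (2, 4)}, so the count is 2.
Comparison with the Bézout bound: 2 ≤ 2 = deg(f)·deg(g), as expected for curves with no common component (the bound is attained).


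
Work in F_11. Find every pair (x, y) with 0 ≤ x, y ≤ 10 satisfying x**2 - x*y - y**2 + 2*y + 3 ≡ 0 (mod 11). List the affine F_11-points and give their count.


Affine F_11-points: {(0, 3), (0, 10), (3, 3), (3, 7), (4, 2), (4, 7), (5, 4), (9, 2), (10, 4), (10, 10)}; count = 10.

For each of the 121 pairs (x, y) ∈ F_11², evaluate f(x, y) mod 11. Record the zeros.
  x = 0: [0↦3, 1↦4, 2↦3, 3↦0, 4↦6, 5↦10, 6↦1, 7↦1, 8↦10, 9↦6, 10↦0]  zeros at y ∈ {3, 10}
  x = 1: [0↦4, 1↦4, 2↦2, 3↦9, 4↦3, 5↦6, 6↦7, 7↦6, 8↦3, 9↦9, 10↦2]  zeros at y ∈ ∅
  x = 2: [0↦7, 1↦6, 2↦3, 3↦9, 4↦2, 5↦4, 6↦4, 7↦2, 8↦9, 9↦3, 10↦6]  zeros at y ∈ ∅
  x = 3: [0↦1, 1↦10, 2↦6, 3↦0, 4↦3, 5↦4, 6↦3, 7↦0, 8↦6, 9↦10, 10↦1]  zeros at y ∈ {3, 7}
  x = 4: [0↦8, 1↦5, 2↦0, 3↦4, 4↦6, 5↦6, 6↦4, 7↦0, 8↦5, 9↦8, 10↦9]  zeros at y ∈ {2, 7}
  x = 5: [0↦6, 1↦2, 2↦7, 3↦10, 4↦0, 5↦10, 6↦7, 7↦2, 8↦6, 9↦8, 10↦8]  zeros at y ∈ {4}
  x = 6: [0↦6, 1↦1, 2↦5, 3↦7, 4↦7, 5↦5, 6↦1, 7↦6, 8↦9, 9↦10, 10↦9]  zeros at y ∈ ∅
  x = 7: [0↦8, 1↦2, 2↦5, 3↦6, 4↦5, 5↦2, 6↦8, 7↦1, 8↦3, 9↦3, 10↦1]  zeros at y ∈ ∅
  x = 8: [0↦1, 1↦5, 2↦7, 3↦7, 4↦5, 5↦1, 6↦6, 7↦9, 8↦10, 9↦9, 10↦6]  zeros at y ∈ ∅
  x = 9: [0↦7, 1↦10, 2↦0, 3↦10, 4↦7, 5↦2, 6↦6, 7↦8, 8↦8, 9↦6, 10↦2]  zeros at y ∈ {2}
  x = 10: [0↦4, 1↦6, 2↦6, 3↦4, 4↦0, 5↦5, 6↦8, 7↦9, 8↦8, 9↦5, 10↦0]  zeros at y ∈ {4, 10}
Collecting zeros: affine points = {(0, 3), (0, 10), (3, 3), (3, 7), (4, 2), (4, 7), (5, 4), (9, 2), (10, 4), (10, 10)}.
Total count |C(F_11)_aff| = 10.


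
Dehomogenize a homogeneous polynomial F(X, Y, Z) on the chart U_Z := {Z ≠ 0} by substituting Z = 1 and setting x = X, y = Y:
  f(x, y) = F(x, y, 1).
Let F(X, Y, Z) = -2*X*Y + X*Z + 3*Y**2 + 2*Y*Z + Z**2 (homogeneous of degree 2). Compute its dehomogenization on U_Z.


f(x, y) = -2*x*y + x + 3*y**2 + 2*y + 1

On U_Z we set Z = 1. Each monomial c·X^i·Y^j·Z^k in F becomes c·x^i·y^j·1^k = c·x^i·y^j.
Substituting Z = 1: F(X, Y, 1) = -2*x*y + x + 3*y**2 + 2*y + 1.
Note: deg(f) ≤ deg(F) = 2; strict inequality happens when F is divisible by Z (lost terms).


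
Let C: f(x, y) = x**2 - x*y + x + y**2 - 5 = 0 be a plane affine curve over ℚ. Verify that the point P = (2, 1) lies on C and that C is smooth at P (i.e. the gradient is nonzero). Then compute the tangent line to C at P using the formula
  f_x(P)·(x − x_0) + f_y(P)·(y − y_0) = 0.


Tangent line at P: 4*x - 8 = 0.

Step 1: f(2, 1) = 0, so P lies on C.
Step 2: partial derivatives
  f_x(x, y) = 2*x - y + 1, f_y(x, y) = -x + 2*y.
  f_x(P) = 4, f_y(P) = 0 (gradient nonzero, so P is smooth).
Step 3: tangent line at P: 4·(x − 2) + 0·(y − 1) = 0.
Expanding: 4*x - 8 = 0.


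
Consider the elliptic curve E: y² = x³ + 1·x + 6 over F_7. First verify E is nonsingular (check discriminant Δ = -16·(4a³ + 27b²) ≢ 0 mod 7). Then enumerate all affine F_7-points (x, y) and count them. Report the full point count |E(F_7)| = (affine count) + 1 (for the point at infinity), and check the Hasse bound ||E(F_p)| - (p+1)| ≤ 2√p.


Affine points = {(1, 1), (1, 6), (2, 3), (2, 4), (3, 1), (3, 6), (4, 2), (4, 5), (6, 2), (6, 5)}; affine count = 10; |E(F_7)| = 11.

Discriminant check: Δ ∝ 4a³ + 27b² = 4·1³ + 27·6² = 4·1 + 27·36 ≡ 3 (mod 7). Nonzero ⇒ E is nonsingular.
For each x ∈ F_7, compute rhs = x³ + 1·x + 6 mod 7, then count y ∈ F_7 with y² ≡ rhs.
  x = 0: rhs = 6, matching y values: none (0 points).
  x = 1: rhs = 1, matching y values: 1, 6 (2 points).
  x = 2: rhs = 2, matching y values: 3, 4 (2 points).
  x = 3: rhs = 1, matching y values: 1, 6 (2 points).
  x = 4: rhs = 4, matching y values: 2, 5 (2 points).
  x = 5: rhs = 3, matching y values: none (0 points).
  x = 6: rhs = 4, matching y values: 2, 5 (2 points).
Total affine count: 10.
Full point count |E(F_7)| = 10 + 1 = 11.
Hasse bound: |11 − (7+1)| = |3| = 3 ≤ 2√7 ≈ 5.2915 ✓.


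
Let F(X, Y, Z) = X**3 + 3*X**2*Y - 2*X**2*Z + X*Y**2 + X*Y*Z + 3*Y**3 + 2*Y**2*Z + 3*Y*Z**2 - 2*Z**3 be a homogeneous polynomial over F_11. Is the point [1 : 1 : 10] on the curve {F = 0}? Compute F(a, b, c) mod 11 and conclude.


F(1,1,10) ≡ 1 (mod 11); P is NOT on the curve.

Evaluate F(1, 1, 10) term-by-term (mod 11).
  X**3 ↦ 1·1·1·1 = 1
  3*X**2*Y ↦ 3·1·1·1 = 3
  -2*X**2*Z ↦ -2·1·1·10 = -20
  X*Y**2 ↦ 1·1·1·1 = 1
  X*Y*Z ↦ 1·1·1·10 = 10
  3*Y**3 ↦ 3·1·1·1 = 3
  2*Y**2*Z ↦ 2·1·1·10 = 20
  3*Y*Z**2 ↦ 3·1·1·100 = 300
  -2*Z**3 ↦ -2·1·1·1000 = -2000
Sum: F(1, 1, 10) = (1) + (3) + (-20) + (1) + (10) + (3) + (20) + (300) + (-2000) = -1682.
Reducing mod 11: -1682 ≡ 1 (mod 11).
Since F(a, b, c) ≡ 1 ≠ 0 (mod 11), P does NOT lie on the curve.


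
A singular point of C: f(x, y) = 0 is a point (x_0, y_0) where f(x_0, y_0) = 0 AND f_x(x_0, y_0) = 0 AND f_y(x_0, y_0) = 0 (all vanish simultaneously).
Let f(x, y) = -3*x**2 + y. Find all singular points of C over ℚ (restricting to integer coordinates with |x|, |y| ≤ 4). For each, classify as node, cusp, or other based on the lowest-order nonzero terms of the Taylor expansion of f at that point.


No singular points in the scanned grid; C is smooth there.

Compute partial derivatives:
  f_x = -6*x.
  f_y = 1.
f_y = 1 is a nonzero constant, so f_y never vanishes: no point (x, y) can satisfy f = f_x = f_y = 0. In particular no (x, y) ∈ {−4, ..., 4}² is singular; the curve is smooth.


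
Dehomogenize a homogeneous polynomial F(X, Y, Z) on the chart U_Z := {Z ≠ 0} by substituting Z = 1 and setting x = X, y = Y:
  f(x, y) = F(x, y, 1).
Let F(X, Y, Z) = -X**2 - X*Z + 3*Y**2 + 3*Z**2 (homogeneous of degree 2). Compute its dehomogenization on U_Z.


f(x, y) = -x**2 - x + 3*y**2 + 3

On U_Z we set Z = 1. Each monomial c·X^i·Y^j·Z^k in F becomes c·x^i·y^j·1^k = c·x^i·y^j.
Substituting Z = 1: F(X, Y, 1) = -x**2 - x + 3*y**2 + 3.
Note: deg(f) ≤ deg(F) = 2; strict inequality happens when F is divisible by Z (lost terms).


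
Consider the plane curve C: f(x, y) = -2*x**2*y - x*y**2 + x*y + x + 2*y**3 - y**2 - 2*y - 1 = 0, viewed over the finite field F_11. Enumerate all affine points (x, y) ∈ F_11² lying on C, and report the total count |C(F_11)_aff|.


Affine F_11-points: {(1, 0), (2, 2), (2, 7), (2, 9), (4, 5), (6, 2), (10, 7)}; count = 7.

For each of the 121 pairs (x, y) ∈ F_11², evaluate f(x, y) mod 11. Record the zeros.
  x = 0: [0↦10, 1↦9, 2↦7, 3↦5, 4↦4, 5↦5, 6↦9, 7↦6, 8↦8, 9↦5, 10↦9]  zeros at y ∈ ∅
  x = 1: [0↦0, 1↦8, 2↦2, 3↦5, 4↦7, 5↦9, 6↦1, 7↦6, 8↦3, 9↦4, 10↦10]  zeros at y ∈ {0}
  x = 2: [0↦1, 1↦3, 2↦0, 3↦4, 4↦5, 5↦4, 6↦2, 7↦0, 8↦10, 9↦0, 10↦4]  zeros at y ∈ {2, 7, 9}
  x = 3: [0↦2, 1↦5, 2↦1, 3↦2, 4↦9, 5↦1, 6↦1, 7↦10, 8↦7, 9↦4, 10↦2]  zeros at y ∈ ∅
  x = 4: [0↦3, 1↦3, 2↦5, 3↦10, 4↦8, 5↦0, 6↦9, 7↦3, 8↦5, 9↦5, 10↦4]  zeros at y ∈ {5}
  x = 5: [0↦4, 1↦8, 2↦1, 3↦6, 4↦2, 5↦1, 6↦4, 7↦1, 8↦4, 9↦3, 10↦10]  zeros at y ∈ ∅
  x = 6: [0↦5, 1↦9, 2↦0, 3↦1, 4↦2, 5↦4, 6↦8, 7↦4, 8↦4, 9↦9, 10↦9]  zeros at y ∈ {2}
  x = 7: [0↦6, 1↦6, 2↦2, 3↦6, 4↦8, 5↦9, 6↦10, 7↦1, 8↦5, 9↦1, 10↦1]  zeros at y ∈ ∅
  x = 8: [0↦7, 1↦10, 2↦7, 3↦10, 4↦9, 5↦5, 6↦10, 7↦3, 8↦7, 9↦1, 10↦8]  zeros at y ∈ ∅
  x = 9: [0↦8, 1↦10, 2↦4, 3↦2, 4↦5, 5↦3, 6↦8, 7↦10, 8↦10, 9↦9, 10↦8]  zeros at y ∈ ∅
  x = 10: [0↦9, 1↦6, 2↦4, 3↦4, 4↦7, 5↦3, 6↦4, 7↦0, 8↦3, 9↦3, 10↦1]  zeros at y ∈ {7}
Collecting zeros: affine points = {(1, 0), (2, 2), (2, 7), (2, 9), (4, 5), (6, 2), (10, 7)}.
Total count |C(F_11)_aff| = 7.


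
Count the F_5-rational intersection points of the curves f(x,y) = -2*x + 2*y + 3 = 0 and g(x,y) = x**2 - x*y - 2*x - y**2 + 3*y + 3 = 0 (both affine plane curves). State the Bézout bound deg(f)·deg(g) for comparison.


Common zeros: {(0, 1), (3, 4)}; count = 2; Bézout bound = 2.

deg(f) = 1, deg(g) = 2, so Bézout bound = 2.
Scan x ∈ F_5. For each x, list the y ∈ F_5 with f(x, y) ≡ 0 and those with g(x, y) ≡ 0 (mod 5); the common zeros in that column are the intersection.
  x = 0: f ≡ 0 at y ∈ {1}; g ≡ 0 at y ∈ {1, 2}; common: {1}.
  x = 1: f ≡ 0 at y ∈ {2}; g ≡ 0 at y ∈ ∅; common: ∅.
  x = 2: f ≡ 0 at y ∈ {3}; g ≡ 0 at y ∈ ∅; common: ∅.
  x = 3: f ≡ 0 at y ∈ {4}; g ≡ 0 at y ∈ {1, 4}; common: {4}.
  x = 4: f ≡ 0 at y ∈ {0}; g ≡ 0 at y ∈ {2}; common: ∅.
Collecting: common zeros = {(0, 1), (3, 4)}, so the count is 2.
Comparison with the Bézout bound: 2 ≤ 2 = deg(f)·deg(g), as expected for curves with no common component (the bound is attained).


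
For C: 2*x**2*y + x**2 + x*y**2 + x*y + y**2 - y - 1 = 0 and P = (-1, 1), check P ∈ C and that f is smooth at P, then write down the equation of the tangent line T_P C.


Tangent line at P: -4*x - 4 = 0.

Step 1: f(-1, 1) = 0, so P lies on C.
Step 2: partial derivatives
  f_x(x, y) = 4*x*y + 2*x + y**2 + y, f_y(x, y) = 2*x**2 + 2*x*y + x + 2*y - 1.
  f_x(P) = -4, f_y(P) = 0 (gradient nonzero, so P is smooth).
Step 3: tangent line at P: -4·(x − -1) + 0·(y − 1) = 0.
Expanding: -4*x - 4 = 0.


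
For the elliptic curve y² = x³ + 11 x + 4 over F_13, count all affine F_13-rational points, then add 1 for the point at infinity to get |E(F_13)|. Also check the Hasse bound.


Affine points = {(0, 2), (0, 11), (1, 4), (1, 9), (3, 5), (3, 8), (6, 0), (9, 0), (10, 3), (10, 10), (11, 0)}; affine count = 11; |E(F_13)| = 12.

Discriminant check: Δ ∝ 4a³ + 27b² = 4·11³ + 27·4² = 4·1331 + 27·16 ≡ 10 (mod 13). Nonzero ⇒ E is nonsingular.
For each x ∈ F_13, compute rhs = x³ + 11·x + 4 mod 13, then count y ∈ F_13 with y² ≡ rhs.
  x = 0: rhs = 4, matching y values: 2, 11 (2 points).
  x = 1: rhs = 3, matching y values: 4, 9 (2 points).
  x = 2: rhs = 8, matching y values: none (0 points).
  x = 3: rhs = 12, matching y values: 5, 8 (2 points).
  x = 4: rhs = 8, matching y values: none (0 points).
  x = 5: rhs = 2, matching y values: none (0 points).
  x = 6: rhs = 0, matching y values: 0 (1 points).
  x = 7: rhs = 8, matching y values: none (0 points).
  x = 8: rhs = 6, matching y values: none (0 points).
  x = 9: rhs = 0, matching y values: 0 (1 points).
  x = 10: rhs = 9, matching y values: 3, 10 (2 points).
  x = 11: rhs = 0, matching y values: 0 (1 points).
  x = 12: rhs = 5, matching y values: none (0 points).
Total affine count: 11.
Full point count |E(F_13)| = 11 + 1 = 12.
Hasse bound: |12 − (13+1)| = |-2| = 2 ≤ 2√13 ≈ 7.2111 ✓.


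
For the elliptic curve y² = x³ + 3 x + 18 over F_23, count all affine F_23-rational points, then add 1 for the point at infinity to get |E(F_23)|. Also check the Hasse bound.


Affine points = {(0, 8), (0, 15), (2, 3), (2, 20), (3, 10), (3, 13), (4, 5), (4, 18), (8, 5), (8, 18), (10, 6), (10, 17), (11, 5), (11, 18), (13, 0), (18, 4), (18, 19), (21, 2), (21, 21)}; affine count = 19; |E(F_23)| = 20.

Discriminant check: Δ ∝ 4a³ + 27b² = 4·3³ + 27·18² = 4·27 + 27·324 ≡ 1 (mod 23). Nonzero ⇒ E is nonsingular.
For each x ∈ F_23, compute rhs = x³ + 3·x + 18 mod 23, then count y ∈ F_23 with y² ≡ rhs.
  x = 0: rhs = 18, matching y values: 8, 15 (2 points).
  x = 1: rhs = 22, matching y values: none (0 points).
  x = 2: rhs = 9, matching y values: 3, 20 (2 points).
  x = 3: rhs = 8, matching y values: 10, 13 (2 points).
  x = 4: rhs = 2, matching y values: 5, 18 (2 points).
  x = 5: rhs = 20, matching y values: none (0 points).
  x = 6: rhs = 22, matching y values: none (0 points).
  x = 7: rhs = 14, matching y values: none (0 points).
  x = 8: rhs = 2, matching y values: 5, 18 (2 points).
  x = 9: rhs = 15, matching y values: none (0 points).
  x = 10: rhs = 13, matching y values: 6, 17 (2 points).
  x = 11: rhs = 2, matching y values: 5, 18 (2 points).
  x = 12: rhs = 11, matching y values: none (0 points).
  x = 13: rhs = 0, matching y values: 0 (1 points).
  x = 14: rhs = 21, matching y values: none (0 points).
  x = 15: rhs = 11, matching y values: none (0 points).
  x = 16: rhs = 22, matching y values: none (0 points).
  x = 17: rhs = 14, matching y values: none (0 points).
  x = 18: rhs = 16, matching y values: 4, 19 (2 points).
  x = 19: rhs = 11, matching y values: none (0 points).
  x = 20: rhs = 5, matching y values: none (0 points).
  x = 21: rhs = 4, matching y values: 2, 21 (2 points).
  x = 22: rhs = 14, matching y values: none (0 points).
Total affine count: 19.
Full point count |E(F_23)| = 19 + 1 = 20.
Hasse bound: |20 − (23+1)| = |-4| = 4 ≤ 2√23 ≈ 9.5917 ✓.


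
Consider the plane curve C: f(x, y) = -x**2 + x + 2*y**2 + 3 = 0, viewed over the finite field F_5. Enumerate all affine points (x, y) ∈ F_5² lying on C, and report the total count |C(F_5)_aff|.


Affine F_5-points: {(0, 1), (0, 4), (1, 1), (1, 4), (3, 2), (3, 3)}; count = 6.

For each of the 25 pairs (x, y) ∈ F_5², evaluate f(x, y) mod 5. Record the zeros.
  x = 0: [0↦3, 1↦0, 2↦1, 3↦1, 4↦0]  zeros at y ∈ {1, 4}
  x = 1: [0↦3, 1↦0, 2↦1, 3↦1, 4↦0]  zeros at y ∈ {1, 4}
  x = 2: [0↦1, 1↦3, 2↦4, 3↦4, 4↦3]  zeros at y ∈ ∅
  x = 3: [0↦2, 1↦4, 2↦0, 3↦0, 4↦4]  zeros at y ∈ {2, 3}
  x = 4: [0↦1, 1↦3, 2↦4, 3↦4, 4↦3]  zeros at y ∈ ∅
Collecting zeros: affine points = {(0, 1), (0, 4), (1, 1), (1, 4), (3, 2), (3, 3)}.
Total count |C(F_5)_aff| = 6.
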